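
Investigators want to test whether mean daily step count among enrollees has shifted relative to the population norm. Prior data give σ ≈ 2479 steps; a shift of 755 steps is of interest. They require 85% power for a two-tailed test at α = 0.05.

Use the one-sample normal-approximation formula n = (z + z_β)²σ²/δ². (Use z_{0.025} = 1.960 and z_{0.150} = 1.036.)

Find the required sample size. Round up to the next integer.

n = 97

n = (z_{α/2} + z_β)² · σ² / δ²
  = (1.960 + 1.036)² · 2479² / 755²
  = 8.9760 · 6145441 / 570025
  = 96.77
Round up → n = 97.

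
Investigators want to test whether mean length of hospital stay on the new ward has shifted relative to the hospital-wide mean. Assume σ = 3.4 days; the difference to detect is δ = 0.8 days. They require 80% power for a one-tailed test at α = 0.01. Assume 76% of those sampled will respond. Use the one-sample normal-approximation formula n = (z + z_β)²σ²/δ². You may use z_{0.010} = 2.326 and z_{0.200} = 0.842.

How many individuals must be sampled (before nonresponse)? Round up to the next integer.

n = 239

n = (z_α + z_β)² · σ² / δ²
  = (2.326 + 0.842)² · 3.4² / 0.8²
  = 10.0362 · 11.56 / 0.64
  = 181.28
Adjust for 76% response: 181.28 / 0.76 = 238.53.
Round up → n = 239.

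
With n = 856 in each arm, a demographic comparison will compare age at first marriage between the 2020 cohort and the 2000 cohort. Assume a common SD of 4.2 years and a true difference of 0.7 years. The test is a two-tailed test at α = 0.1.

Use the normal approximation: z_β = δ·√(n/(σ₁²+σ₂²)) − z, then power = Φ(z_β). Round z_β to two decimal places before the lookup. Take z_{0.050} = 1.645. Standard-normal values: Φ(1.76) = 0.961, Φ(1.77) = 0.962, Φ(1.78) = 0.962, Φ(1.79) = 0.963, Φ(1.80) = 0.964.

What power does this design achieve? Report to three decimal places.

Power ≈ 0.964

z_β = δ·√(n/(σ₁²+σ₂²)) − z_{α/2}
    = 0.7 · √(856/35.28) − 1.645
    = 0.7 · 4.92575 − 1.645
    = 3.4480 − 1.645 = 1.8030 → 1.80
Power = Φ(1.80) = 0.964.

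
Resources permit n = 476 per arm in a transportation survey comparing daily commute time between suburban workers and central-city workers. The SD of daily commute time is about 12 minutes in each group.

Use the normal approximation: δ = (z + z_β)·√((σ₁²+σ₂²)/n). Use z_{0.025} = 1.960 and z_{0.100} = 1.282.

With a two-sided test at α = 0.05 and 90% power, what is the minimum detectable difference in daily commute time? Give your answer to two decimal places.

Minimum detectable difference ≈ 2.52 minutes

δ = (z_{α/2} + z_β) · √((σ₁²+σ₂²)/n)
  = (1.960 + 1.282) · √(288/476)
  = 3.242 · √0.60504
  = 3.242 · 0.7778
  = 2.5218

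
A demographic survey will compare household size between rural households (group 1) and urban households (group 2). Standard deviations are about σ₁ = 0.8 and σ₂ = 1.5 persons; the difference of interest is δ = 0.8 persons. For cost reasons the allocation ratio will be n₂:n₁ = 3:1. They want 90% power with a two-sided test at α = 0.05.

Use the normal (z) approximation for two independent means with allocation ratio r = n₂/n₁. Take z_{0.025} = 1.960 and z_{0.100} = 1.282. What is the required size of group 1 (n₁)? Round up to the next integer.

n₁ = (z_{α/2} + z_β)² · (σ₁² + σ₂²/r) / δ²
   = (1.960 + 1.282)² · (0.8² + 1.5²/3) / 0.8²
   = 10.5106 · (0.64 + 0.75) / 0.64
   = 10.5106 · 1.39 / 0.64
   = 22.83
Round up → n₁ = 23; n₂ = r·n₁ = 3 × 23 = 69.

n₁ = 23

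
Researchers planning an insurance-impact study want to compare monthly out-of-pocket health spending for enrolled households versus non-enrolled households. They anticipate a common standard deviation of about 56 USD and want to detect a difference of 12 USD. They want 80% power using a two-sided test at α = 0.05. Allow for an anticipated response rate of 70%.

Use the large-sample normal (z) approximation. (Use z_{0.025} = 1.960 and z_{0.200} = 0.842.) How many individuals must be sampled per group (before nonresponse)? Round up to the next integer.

n = (z_{α/2} + z_β)² · (σ₁² + σ₂²) / δ²
  = (1.960 + 0.842)² · (2·56² = 6272) / 12²
  = 7.8512 · 6272 / 144
  = 341.96
Adjust for 70% response: 341.96 / 0.70 = 488.52.
Round up → n = 489 per group.

n = 489 per group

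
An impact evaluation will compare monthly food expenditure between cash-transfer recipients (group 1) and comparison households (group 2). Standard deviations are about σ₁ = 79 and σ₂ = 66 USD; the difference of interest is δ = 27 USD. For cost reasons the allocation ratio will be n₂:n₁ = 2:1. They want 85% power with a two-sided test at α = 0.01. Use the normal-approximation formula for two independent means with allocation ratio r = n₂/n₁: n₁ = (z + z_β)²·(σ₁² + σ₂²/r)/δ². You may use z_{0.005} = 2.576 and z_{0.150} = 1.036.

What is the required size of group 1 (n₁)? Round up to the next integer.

n₁ = 151

n₁ = (z_{α/2} + z_β)² · (σ₁² + σ₂²/r) / δ²
   = (2.576 + 1.036)² · (79² + 66²/2) / 27²
   = 13.0465 · (6241 + 2178) / 729
   = 13.0465 · 8419 / 729
   = 150.67
Round up → n₁ = 151; n₂ = r·n₁ = 2 × 151 = 302.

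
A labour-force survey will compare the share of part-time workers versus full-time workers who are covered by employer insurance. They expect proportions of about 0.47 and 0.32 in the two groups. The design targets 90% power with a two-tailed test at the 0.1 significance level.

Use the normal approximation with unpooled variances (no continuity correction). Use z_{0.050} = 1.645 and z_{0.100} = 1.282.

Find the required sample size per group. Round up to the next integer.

n = (z_{α/2} + z_β)² · [p₁(1−p₁) + p₂(1−p₂)] / (p₁ − p₂)²
  = (1.645 + 1.282)² · (0.47·0.53 + 0.32·0.68) / (0.15)²
  = (2.927)² · (0.2491 + 0.2176) / 0.0225
  = 8.5673 · 0.4667 / 0.0225
  = 177.71
Round up → n = 178 per group.

n = 178 per group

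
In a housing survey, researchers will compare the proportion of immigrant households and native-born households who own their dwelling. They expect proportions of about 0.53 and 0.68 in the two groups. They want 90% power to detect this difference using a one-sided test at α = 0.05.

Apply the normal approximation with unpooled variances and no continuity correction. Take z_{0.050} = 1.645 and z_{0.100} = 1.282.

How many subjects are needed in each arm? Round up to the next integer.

n = 178 per group

n = (z_α + z_β)² · [p₁(1−p₁) + p₂(1−p₂)] / (p₁ − p₂)²
  = (1.645 + 1.282)² · (0.53·0.47 + 0.68·0.32) / (-0.15)²
  = (2.927)² · (0.2491 + 0.2176) / 0.0225
  = 8.5673 · 0.4667 / 0.0225
  = 177.71
Round up → n = 178 per group.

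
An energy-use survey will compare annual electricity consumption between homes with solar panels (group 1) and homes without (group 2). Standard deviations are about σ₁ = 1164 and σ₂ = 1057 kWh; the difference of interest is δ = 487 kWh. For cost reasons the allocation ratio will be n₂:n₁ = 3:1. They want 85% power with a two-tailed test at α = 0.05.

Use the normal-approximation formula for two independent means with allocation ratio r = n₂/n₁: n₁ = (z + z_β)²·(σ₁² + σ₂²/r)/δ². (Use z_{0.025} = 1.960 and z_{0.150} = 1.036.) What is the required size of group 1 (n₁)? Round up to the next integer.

n₁ = 66

n₁ = (z_{α/2} + z_β)² · (σ₁² + σ₂²/r) / δ²
   = (1.960 + 1.036)² · (1164² + 1057²/3) / 487²
   = 8.9760 · (1354896 + 372416.3) / 237169
   = 8.9760 · 1727312.3 / 237169
   = 65.37
Round up → n₁ = 66; n₂ = r·n₁ = 3 × 66 = 198.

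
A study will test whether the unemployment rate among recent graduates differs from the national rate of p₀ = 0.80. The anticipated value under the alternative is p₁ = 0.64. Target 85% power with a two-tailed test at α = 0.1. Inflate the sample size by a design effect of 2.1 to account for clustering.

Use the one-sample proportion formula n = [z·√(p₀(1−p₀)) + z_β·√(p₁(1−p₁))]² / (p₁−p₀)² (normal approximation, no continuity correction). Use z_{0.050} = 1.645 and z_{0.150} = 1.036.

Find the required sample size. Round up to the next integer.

n = 110

n = [z_{α/2}·√(p₀q₀) + z_β·√(p₁q₁)]² / (p₁ − p₀)²
  = [1.645·√(0.80·0.20) + 1.036·√(0.64·0.36)]² / (-0.16)²
  = [1.645·0.4000 + 1.036·0.4800]² / 0.0256
  = [1.1553]² / 0.0256
  = 52.14
Design effect: 2.1 × 52.14 = 109.48.
Round up → n = 110.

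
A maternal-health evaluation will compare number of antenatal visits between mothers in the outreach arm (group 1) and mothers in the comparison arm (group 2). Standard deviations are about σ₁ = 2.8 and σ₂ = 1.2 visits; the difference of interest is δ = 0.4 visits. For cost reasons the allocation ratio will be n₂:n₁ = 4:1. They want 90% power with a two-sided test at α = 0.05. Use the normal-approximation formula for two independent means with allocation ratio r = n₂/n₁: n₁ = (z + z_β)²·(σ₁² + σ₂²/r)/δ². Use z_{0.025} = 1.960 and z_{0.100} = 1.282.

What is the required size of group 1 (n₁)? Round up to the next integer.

n₁ = 539

n₁ = (z_{α/2} + z_β)² · (σ₁² + σ₂²/r) / δ²
   = (1.960 + 1.282)² · (2.8² + 1.2²/4) / 0.4²
   = 10.5106 · (7.84 + 0.36) / 0.16
   = 10.5106 · 8.2 / 0.16
   = 538.67
Round up → n₁ = 539; n₂ = r·n₁ = 4 × 539 = 2156.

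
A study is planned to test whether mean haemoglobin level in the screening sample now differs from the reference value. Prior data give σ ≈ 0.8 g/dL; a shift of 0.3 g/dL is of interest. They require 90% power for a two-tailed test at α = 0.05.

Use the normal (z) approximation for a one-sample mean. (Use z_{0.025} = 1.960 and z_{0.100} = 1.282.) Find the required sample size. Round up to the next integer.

n = (z_{α/2} + z_β)² · σ² / δ²
  = (1.960 + 1.282)² · 0.8² / 0.3²
  = 10.5106 · 0.64 / 0.09
  = 74.74
Round up → n = 75.

n = 75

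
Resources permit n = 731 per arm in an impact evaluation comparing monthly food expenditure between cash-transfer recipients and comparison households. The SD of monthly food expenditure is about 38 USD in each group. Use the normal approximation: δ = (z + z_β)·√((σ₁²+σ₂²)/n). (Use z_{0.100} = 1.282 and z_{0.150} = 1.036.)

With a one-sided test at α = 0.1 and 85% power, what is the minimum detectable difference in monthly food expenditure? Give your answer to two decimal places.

Minimum detectable difference ≈ 4.61 USD

δ = (z_α + z_β) · √((σ₁²+σ₂²)/n)
  = (1.282 + 1.036) · √(2888/731)
  = 2.318 · √3.9508
  = 2.318 · 1.9876
  = 4.6074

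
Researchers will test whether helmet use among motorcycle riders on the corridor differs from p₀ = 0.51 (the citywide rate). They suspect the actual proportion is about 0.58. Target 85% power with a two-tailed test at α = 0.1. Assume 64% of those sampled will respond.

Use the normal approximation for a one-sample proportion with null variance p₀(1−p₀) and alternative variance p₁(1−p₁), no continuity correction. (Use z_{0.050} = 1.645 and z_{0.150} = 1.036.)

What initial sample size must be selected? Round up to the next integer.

n = [z_{α/2}·√(p₀q₀) + z_β·√(p₁q₁)]² / (p₁ − p₀)²
  = [1.645·√(0.51·0.49) + 1.036·√(0.58·0.42)]² / (0.07)²
  = [1.645·0.4999 + 1.036·0.4936]² / 0.0049
  = [1.3337]² / 0.0049
  = 362.99
Adjust for 64% response: 362.99 / 0.64 = 567.17.
Round up → n = 568.

n = 568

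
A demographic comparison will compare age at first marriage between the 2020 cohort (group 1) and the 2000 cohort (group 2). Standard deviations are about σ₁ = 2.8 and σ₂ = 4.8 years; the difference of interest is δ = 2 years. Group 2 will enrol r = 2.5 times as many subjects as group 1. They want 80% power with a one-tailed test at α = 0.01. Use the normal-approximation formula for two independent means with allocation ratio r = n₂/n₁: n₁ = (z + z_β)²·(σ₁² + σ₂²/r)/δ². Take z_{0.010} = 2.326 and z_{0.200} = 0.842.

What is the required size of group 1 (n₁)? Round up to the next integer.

n₁ = (z_α + z_β)² · (σ₁² + σ₂²/r) / δ²
   = (2.326 + 0.842)² · (2.8² + 4.8²/2.5) / 2²
   = 10.0362 · (7.84 + 9.216) / 4
   = 10.0362 · 17.056 / 4
   = 42.79
Round up → n₁ = 43; n₂ = r·n₁ = 2.5 × 43 = 108.

n₁ = 43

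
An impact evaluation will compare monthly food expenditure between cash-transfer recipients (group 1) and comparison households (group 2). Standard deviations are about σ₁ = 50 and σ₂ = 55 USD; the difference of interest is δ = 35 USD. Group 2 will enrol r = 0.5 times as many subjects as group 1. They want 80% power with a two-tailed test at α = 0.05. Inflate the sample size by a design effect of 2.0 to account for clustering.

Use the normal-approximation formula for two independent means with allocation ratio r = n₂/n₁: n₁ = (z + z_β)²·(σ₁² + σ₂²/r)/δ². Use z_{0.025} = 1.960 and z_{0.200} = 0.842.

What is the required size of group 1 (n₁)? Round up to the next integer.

n₁ = (z_{α/2} + z_β)² · (σ₁² + σ₂²/r) / δ²
   = (1.960 + 0.842)² · (50² + 55²/0.5) / 35²
   = 7.8512 · (2500 + 6050) / 1225
   = 7.8512 · 8550 / 1225
   = 54.80
Design effect: 2.0 × 54.80 = 109.60.
Round up → n₁ = 110; n₂ = r·n₁ = 0.5 × 110 = 55.

n₁ = 110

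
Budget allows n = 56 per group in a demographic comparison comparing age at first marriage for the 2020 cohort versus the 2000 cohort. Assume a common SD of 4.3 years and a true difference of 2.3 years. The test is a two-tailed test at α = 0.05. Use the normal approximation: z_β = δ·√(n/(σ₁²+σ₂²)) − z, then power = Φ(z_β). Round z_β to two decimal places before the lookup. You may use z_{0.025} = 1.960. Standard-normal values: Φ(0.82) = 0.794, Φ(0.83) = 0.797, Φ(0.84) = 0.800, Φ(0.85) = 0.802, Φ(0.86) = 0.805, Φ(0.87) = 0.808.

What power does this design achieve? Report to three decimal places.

Power ≈ 0.808

z_β = δ·√(n/(σ₁²+σ₂²)) − z_{α/2}
    = 2.3 · √(56/36.98) − 1.960
    = 2.3 · 1.23058 − 1.960
    = 2.8303 − 1.960 = 0.8703 → 0.87
Power = Φ(0.87) = 0.808.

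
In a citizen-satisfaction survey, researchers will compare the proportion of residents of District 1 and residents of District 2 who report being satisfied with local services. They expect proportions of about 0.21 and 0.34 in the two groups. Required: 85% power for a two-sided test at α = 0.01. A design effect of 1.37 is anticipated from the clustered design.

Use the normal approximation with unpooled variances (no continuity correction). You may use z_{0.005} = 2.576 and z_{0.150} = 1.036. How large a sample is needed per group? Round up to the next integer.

n = 413 per group

n = (z_{α/2} + z_β)² · [p₁(1−p₁) + p₂(1−p₂)] / (p₁ − p₂)²
  = (2.576 + 1.036)² · (0.21·0.79 + 0.34·0.66) / (-0.13)²
  = (3.612)² · (0.1659 + 0.2244) / 0.0169
  = 13.0465 · 0.3903 / 0.0169
  = 301.31
Design effect: 1.37 × 301.31 = 412.79.
Round up → n = 413 per group.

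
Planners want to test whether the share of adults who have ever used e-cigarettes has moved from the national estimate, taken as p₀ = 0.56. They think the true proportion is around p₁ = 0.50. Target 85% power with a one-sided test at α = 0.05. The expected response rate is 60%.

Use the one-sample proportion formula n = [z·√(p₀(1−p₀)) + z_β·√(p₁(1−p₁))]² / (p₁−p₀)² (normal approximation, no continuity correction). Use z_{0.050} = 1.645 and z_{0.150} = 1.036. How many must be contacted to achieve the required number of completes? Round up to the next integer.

n = [z_α·√(p₀q₀) + z_β·√(p₁q₁)]² / (p₁ − p₀)²
  = [1.645·√(0.56·0.44) + 1.036·√(0.50·0.50)]² / (-0.06)²
  = [1.645·0.4964 + 1.036·0.5000]² / 0.0036
  = [1.3346]² / 0.0036
  = 494.73
Adjust for 60% response: 494.73 / 0.60 = 824.56.
Round up → n = 825.

n = 825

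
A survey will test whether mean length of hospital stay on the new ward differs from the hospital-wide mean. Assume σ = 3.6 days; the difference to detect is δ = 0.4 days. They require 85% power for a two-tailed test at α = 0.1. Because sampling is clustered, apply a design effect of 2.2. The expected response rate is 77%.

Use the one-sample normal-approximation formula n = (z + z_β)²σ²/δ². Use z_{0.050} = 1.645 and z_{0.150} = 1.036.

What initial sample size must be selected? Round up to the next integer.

n = 1664

n = (z_{α/2} + z_β)² · σ² / δ²
  = (1.645 + 1.036)² · 3.6² / 0.4²
  = 7.1878 · 12.96 / 0.16
  = 582.21
Design effect: 2.2 × 582.21 = 1280.86.
Adjust for 77% response: 1280.86 / 0.77 = 1663.45.
Round up → n = 1664.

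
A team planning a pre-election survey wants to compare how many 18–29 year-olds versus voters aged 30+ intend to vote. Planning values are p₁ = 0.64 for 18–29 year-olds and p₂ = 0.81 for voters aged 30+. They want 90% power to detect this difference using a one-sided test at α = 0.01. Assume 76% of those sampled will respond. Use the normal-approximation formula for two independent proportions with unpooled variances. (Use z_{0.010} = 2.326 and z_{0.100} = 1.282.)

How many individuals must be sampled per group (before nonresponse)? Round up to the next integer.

n = 228 per group

n = (z_α + z_β)² · [p₁(1−p₁) + p₂(1−p₂)] / (p₁ − p₂)²
  = (2.326 + 1.282)² · (0.64·0.36 + 0.81·0.19) / (-0.17)²
  = (3.608)² · (0.2304 + 0.1539) / 0.0289
  = 13.0177 · 0.3843 / 0.0289
  = 173.10
Adjust for 76% response: 173.10 / 0.76 = 227.77.
Round up → n = 228 per group.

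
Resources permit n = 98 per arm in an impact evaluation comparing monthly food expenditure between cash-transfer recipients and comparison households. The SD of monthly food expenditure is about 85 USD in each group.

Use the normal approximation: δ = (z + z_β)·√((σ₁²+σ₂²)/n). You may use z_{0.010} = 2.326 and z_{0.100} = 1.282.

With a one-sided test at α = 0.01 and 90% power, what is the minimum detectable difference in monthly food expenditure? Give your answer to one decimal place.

Minimum detectable difference ≈ 43.8 USD

δ = (z_α + z_β) · √((σ₁²+σ₂²)/n)
  = (2.326 + 1.282) · √(14450/98)
  = 3.608 · √147.449
  = 3.608 · 12.1429
  = 43.8114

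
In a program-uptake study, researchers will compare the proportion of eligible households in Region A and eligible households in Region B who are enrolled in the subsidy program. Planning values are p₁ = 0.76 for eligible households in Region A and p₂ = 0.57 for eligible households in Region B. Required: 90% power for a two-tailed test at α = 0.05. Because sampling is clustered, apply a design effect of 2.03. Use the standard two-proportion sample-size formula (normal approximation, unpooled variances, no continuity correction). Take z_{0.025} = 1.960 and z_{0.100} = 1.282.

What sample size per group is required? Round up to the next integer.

n = 253 per group

n = (z_{α/2} + z_β)² · [p₁(1−p₁) + p₂(1−p₂)] / (p₁ − p₂)²
  = (1.960 + 1.282)² · (0.76·0.24 + 0.57·0.43) / (0.19)²
  = (3.242)² · (0.1824 + 0.2451) / 0.0361
  = 10.5106 · 0.4275 / 0.0361
  = 124.47
Design effect: 2.03 × 124.47 = 252.67.
Round up → n = 253 per group.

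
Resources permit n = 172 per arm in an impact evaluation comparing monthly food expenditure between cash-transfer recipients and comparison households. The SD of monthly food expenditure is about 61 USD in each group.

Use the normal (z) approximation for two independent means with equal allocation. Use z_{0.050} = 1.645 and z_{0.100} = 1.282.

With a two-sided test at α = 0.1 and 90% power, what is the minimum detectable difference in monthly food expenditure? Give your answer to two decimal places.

Minimum detectable difference ≈ 19.25 USD

δ = (z_{α/2} + z_β) · √((σ₁²+σ₂²)/n)
  = (1.645 + 1.282) · √(7442/172)
  = 2.927 · √43.2674
  = 2.927 · 6.5778
  = 19.2532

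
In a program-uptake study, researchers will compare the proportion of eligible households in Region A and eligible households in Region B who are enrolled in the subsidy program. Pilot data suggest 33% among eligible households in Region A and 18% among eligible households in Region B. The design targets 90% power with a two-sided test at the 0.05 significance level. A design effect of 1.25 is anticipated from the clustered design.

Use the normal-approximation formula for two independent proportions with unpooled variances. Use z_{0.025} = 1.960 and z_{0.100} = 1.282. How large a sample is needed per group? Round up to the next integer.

n = (z_{α/2} + z_β)² · [p₁(1−p₁) + p₂(1−p₂)] / (p₁ − p₂)²
  = (1.960 + 1.282)² · (0.33·0.67 + 0.18·0.82) / (0.15)²
  = (3.242)² · (0.2211 + 0.1476) / 0.0225
  = 10.5106 · 0.3687 / 0.0225
  = 172.23
Design effect: 1.25 × 172.23 = 215.29.
Round up → n = 216 per group.

n = 216 per group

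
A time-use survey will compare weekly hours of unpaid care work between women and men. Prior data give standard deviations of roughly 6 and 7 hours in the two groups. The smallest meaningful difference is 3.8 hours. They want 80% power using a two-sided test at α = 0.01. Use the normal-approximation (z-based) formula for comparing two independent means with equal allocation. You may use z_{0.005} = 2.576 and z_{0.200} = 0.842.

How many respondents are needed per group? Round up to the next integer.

n = 69 per group

n = (z_{α/2} + z_β)² · (σ₁² + σ₂²) / δ²
  = (2.576 + 0.842)² · (6² + 7² = 85) / 3.8²
  = 11.6827 · 85 / 14.44
  = 68.77
Round up → n = 69 per group.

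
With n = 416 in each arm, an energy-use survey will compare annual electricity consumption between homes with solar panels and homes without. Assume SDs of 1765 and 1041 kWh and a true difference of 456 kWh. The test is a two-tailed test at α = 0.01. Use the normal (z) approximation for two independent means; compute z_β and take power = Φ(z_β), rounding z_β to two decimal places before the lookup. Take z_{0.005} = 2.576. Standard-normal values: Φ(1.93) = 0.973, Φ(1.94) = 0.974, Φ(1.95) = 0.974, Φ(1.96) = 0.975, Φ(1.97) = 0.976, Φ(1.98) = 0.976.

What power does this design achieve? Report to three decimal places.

Power ≈ 0.975

z_β = δ·√(n/(σ₁²+σ₂²)) − z_{α/2}
    = 456 · √(416/4198906) − 2.576
    = 456 · 0.00995 − 2.576
    = 4.5388 − 2.576 = 1.9628 → 1.96
Power = Φ(1.96) = 0.975.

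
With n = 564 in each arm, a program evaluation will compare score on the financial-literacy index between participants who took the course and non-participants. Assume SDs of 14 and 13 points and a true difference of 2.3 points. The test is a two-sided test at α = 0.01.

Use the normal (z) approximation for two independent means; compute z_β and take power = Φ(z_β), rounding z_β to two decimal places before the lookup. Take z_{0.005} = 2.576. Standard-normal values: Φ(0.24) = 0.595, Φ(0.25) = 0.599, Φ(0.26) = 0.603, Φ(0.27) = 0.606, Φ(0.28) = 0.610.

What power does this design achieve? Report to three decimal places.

z_β = δ·√(n/(σ₁²+σ₂²)) − z_{α/2}
    = 2.3 · √(564/365) − 2.576
    = 2.3 · 1.24306 − 2.576
    = 2.8590 − 2.576 = 0.2830 → 0.28
Power = Φ(0.28) = 0.610.

Power ≈ 0.610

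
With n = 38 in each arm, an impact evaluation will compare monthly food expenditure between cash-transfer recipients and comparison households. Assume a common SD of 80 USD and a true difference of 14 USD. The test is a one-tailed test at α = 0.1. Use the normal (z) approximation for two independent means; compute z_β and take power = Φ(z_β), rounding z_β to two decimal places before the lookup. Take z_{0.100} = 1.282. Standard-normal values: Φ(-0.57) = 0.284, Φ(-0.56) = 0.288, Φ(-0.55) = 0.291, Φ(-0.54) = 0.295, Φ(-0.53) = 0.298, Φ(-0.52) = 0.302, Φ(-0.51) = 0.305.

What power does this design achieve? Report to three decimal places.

Power ≈ 0.302

z_β = δ·√(n/(σ₁²+σ₂²)) − z_α
    = 14 · √(38/12800) − 1.282
    = 14 · 0.05449 − 1.282
    = 0.7628 − 1.282 = -0.5192 → -0.52
Power = Φ(-0.52) = 0.302.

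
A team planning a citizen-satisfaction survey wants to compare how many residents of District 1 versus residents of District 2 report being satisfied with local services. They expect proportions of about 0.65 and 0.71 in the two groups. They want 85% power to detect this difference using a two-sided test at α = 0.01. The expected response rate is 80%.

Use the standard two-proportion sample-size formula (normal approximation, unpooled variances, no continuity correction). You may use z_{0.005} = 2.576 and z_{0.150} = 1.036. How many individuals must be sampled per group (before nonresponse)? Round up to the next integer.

n = (z_{α/2} + z_β)² · [p₁(1−p₁) + p₂(1−p₂)] / (p₁ − p₂)²
  = (2.576 + 1.036)² · (0.65·0.35 + 0.71·0.29) / (-0.06)²
  = (3.612)² · (0.2275 + 0.2059) / 0.0036
  = 13.0465 · 0.4334 / 0.0036
  = 1570.66
Adjust for 80% response: 1570.66 / 0.80 = 1963.32.
Round up → n = 1964 per group.

n = 1964 per group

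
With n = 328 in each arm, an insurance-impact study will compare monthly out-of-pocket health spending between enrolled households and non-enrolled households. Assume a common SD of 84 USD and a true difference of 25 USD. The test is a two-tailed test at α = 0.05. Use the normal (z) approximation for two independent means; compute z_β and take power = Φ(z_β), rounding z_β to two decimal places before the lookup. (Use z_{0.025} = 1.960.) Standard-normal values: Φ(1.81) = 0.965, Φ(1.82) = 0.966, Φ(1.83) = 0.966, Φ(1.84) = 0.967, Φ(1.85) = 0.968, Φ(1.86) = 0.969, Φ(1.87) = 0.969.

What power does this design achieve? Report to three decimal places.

z_β = δ·√(n/(σ₁²+σ₂²)) − z_{α/2}
    = 25 · √(328/14112) − 1.960
    = 25 · 0.15246 − 1.960
    = 3.8114 − 1.960 = 1.8514 → 1.85
Power = Φ(1.85) = 0.968.

Power ≈ 0.968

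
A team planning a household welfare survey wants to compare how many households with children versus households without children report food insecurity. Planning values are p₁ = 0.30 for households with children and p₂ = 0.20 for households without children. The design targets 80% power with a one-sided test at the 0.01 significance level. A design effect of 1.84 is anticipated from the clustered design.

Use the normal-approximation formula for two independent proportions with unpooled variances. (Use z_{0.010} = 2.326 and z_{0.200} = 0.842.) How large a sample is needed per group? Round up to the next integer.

n = 684 per group

n = (z_α + z_β)² · [p₁(1−p₁) + p₂(1−p₂)] / (p₁ − p₂)²
  = (2.326 + 0.842)² · (0.30·0.70 + 0.20·0.80) / (0.10)²
  = (3.168)² · (0.2100 + 0.1600) / 0.0100
  = 10.0362 · 0.3700 / 0.0100
  = 371.34
Design effect: 1.84 × 371.34 = 683.27.
Round up → n = 684 per group.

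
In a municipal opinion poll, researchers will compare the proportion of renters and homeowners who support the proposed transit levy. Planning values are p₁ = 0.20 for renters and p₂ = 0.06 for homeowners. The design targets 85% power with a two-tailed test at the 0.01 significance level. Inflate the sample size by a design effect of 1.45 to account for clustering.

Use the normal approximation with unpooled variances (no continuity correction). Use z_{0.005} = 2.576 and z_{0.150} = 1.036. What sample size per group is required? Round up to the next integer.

n = 209 per group

n = (z_{α/2} + z_β)² · [p₁(1−p₁) + p₂(1−p₂)] / (p₁ − p₂)²
  = (2.576 + 1.036)² · (0.20·0.80 + 0.06·0.94) / (0.14)²
  = (3.612)² · (0.1600 + 0.0564) / 0.0196
  = 13.0465 · 0.2164 / 0.0196
  = 144.04
Design effect: 1.45 × 144.04 = 208.86.
Round up → n = 209 per group.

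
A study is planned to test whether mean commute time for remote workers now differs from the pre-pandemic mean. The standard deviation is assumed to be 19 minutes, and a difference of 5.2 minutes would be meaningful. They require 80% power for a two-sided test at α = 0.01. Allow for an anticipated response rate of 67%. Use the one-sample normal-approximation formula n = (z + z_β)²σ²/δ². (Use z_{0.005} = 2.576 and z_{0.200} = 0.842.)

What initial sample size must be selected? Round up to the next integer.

n = 233

n = (z_{α/2} + z_β)² · σ² / δ²
  = (2.576 + 0.842)² · 19² / 5.2²
  = 11.6827 · 361 / 27.04
  = 155.97
Adjust for 67% response: 155.97 / 0.67 = 232.79.
Round up → n = 233.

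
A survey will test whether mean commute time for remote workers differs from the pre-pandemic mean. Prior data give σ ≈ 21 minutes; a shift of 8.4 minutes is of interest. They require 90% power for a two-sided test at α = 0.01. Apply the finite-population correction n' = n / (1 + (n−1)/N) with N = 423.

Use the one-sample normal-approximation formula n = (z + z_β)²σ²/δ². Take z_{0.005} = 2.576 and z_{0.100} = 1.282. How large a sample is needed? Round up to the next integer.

n = (z_{α/2} + z_β)² · σ² / δ²
  = (2.576 + 1.282)² · 21² / 8.4²
  = 14.8842 · 441 / 70.56
  = 93.03
Finite-population correction (N = 423): 93.03 / (1 + (93.03 − 1)/423) = 76.40.
Round up → n = 77.

n = 77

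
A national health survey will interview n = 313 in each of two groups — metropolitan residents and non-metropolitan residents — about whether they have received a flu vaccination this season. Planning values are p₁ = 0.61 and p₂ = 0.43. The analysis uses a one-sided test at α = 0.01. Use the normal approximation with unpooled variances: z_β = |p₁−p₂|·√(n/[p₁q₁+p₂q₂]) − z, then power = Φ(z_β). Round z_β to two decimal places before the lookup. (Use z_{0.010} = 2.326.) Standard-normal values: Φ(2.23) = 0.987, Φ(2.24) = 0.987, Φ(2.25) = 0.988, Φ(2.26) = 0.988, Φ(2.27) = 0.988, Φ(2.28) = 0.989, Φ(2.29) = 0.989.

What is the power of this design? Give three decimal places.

z_β = |p₁−p₂|·√(n/[p₁q₁+p₂q₂]) − z_α
    = 0.18 · √(313/0.4830) − 2.326
    = 0.18 · 25.4565 − 2.326
    = 4.5822 − 2.326 = 2.2562 → 2.26
Power = Φ(2.26) = 0.988.

Power ≈ 0.988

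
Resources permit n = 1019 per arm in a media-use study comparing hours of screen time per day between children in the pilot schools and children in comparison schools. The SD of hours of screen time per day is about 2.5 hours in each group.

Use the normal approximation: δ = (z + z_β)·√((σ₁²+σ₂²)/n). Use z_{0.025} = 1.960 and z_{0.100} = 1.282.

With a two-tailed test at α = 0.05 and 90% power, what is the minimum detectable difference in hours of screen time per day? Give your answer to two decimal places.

Minimum detectable difference ≈ 0.36 hours

δ = (z_{α/2} + z_β) · √((σ₁²+σ₂²)/n)
  = (1.960 + 1.282) · √(12.5/1019)
  = 3.242 · √0.01227
  = 3.242 · 0.1108
  = 0.3591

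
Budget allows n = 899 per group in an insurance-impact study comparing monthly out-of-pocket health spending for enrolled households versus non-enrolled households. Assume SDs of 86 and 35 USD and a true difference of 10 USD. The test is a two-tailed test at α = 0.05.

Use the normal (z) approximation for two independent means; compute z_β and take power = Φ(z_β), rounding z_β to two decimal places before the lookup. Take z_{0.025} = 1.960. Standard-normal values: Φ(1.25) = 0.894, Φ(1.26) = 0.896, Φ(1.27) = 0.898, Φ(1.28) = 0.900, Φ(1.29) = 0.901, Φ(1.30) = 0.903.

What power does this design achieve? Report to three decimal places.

Power ≈ 0.898

z_β = δ·√(n/(σ₁²+σ₂²)) − z_{α/2}
    = 10 · √(899/8621) − 1.960
    = 10 · 0.32292 − 1.960
    = 3.2292 − 1.960 = 1.2692 → 1.27
Power = Φ(1.27) = 0.898.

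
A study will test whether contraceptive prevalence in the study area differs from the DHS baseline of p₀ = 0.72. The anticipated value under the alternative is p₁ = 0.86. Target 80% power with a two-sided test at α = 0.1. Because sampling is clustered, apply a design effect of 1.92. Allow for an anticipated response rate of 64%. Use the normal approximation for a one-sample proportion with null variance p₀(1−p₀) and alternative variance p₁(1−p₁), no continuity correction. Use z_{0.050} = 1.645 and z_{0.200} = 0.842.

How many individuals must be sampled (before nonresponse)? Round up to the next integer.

n = [z_{α/2}·√(p₀q₀) + z_β·√(p₁q₁)]² / (p₁ − p₀)²
  = [1.645·√(0.72·0.28) + 0.842·√(0.86·0.14)]² / (0.14)²
  = [1.645·0.4490 + 0.842·0.3470]² / 0.0196
  = [1.0308]² / 0.0196
  = 54.21
Design effect: 1.92 × 54.21 = 104.08.
Adjust for 64% response: 104.08 / 0.64 = 162.62.
Round up → n = 163.

n = 163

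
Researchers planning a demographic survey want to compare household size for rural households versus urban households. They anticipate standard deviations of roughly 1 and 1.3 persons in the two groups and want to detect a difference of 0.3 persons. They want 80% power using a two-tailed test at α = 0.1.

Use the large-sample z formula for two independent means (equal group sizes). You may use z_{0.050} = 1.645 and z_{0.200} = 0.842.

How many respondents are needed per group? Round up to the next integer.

n = 185 per group

n = (z_{α/2} + z_β)² · (σ₁² + σ₂²) / δ²
  = (1.645 + 0.842)² · (1² + 1.3² = 2.69) / 0.3²
  = 6.1852 · 2.69 / 0.09
  = 184.87
Round up → n = 185 per group.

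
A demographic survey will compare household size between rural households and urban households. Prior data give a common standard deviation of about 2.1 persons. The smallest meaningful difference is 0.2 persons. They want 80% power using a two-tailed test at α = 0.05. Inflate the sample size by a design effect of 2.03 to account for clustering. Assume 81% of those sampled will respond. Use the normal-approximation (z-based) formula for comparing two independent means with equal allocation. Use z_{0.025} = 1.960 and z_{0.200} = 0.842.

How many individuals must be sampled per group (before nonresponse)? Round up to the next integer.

n = 4339 per group

n = (z_{α/2} + z_β)² · (σ₁² + σ₂²) / δ²
  = (1.960 + 0.842)² · (2·2.1² = 8.82) / 0.2²
  = 7.8512 · 8.82 / 0.04
  = 1731.19
Design effect: 2.03 × 1731.19 = 3514.32.
Adjust for 81% response: 3514.32 / 0.81 = 4338.66.
Round up → n = 4339 per group.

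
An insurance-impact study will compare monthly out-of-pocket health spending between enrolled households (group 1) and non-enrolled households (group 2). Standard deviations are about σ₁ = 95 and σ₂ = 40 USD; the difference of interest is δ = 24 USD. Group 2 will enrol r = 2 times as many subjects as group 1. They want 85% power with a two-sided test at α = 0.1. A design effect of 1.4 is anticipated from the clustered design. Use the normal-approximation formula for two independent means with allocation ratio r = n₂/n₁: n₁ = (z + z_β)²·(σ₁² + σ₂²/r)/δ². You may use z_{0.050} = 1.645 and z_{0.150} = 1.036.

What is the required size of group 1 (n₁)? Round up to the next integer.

n₁ = 172

n₁ = (z_{α/2} + z_β)² · (σ₁² + σ₂²/r) / δ²
   = (1.645 + 1.036)² · (95² + 40²/2) / 24²
   = 7.1878 · (9025 + 800) / 576
   = 7.1878 · 9825 / 576
   = 122.60
Design effect: 1.4 × 122.60 = 171.65.
Round up → n₁ = 172; n₂ = r·n₁ = 2 × 172 = 344.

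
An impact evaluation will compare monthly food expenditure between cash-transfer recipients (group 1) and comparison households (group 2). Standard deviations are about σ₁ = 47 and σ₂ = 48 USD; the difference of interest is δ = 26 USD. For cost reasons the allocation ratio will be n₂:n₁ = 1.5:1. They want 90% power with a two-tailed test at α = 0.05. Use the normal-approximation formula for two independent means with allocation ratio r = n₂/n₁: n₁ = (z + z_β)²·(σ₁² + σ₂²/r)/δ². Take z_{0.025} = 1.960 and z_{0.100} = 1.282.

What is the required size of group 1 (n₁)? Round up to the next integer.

n₁ = 59

n₁ = (z_{α/2} + z_β)² · (σ₁² + σ₂²/r) / δ²
   = (1.960 + 1.282)² · (47² + 48²/1.5) / 26²
   = 10.5106 · (2209 + 1536) / 676
   = 10.5106 · 3745 / 676
   = 58.23
Round up → n₁ = 59; n₂ = r·n₁ = 1.5 × 59 = 89.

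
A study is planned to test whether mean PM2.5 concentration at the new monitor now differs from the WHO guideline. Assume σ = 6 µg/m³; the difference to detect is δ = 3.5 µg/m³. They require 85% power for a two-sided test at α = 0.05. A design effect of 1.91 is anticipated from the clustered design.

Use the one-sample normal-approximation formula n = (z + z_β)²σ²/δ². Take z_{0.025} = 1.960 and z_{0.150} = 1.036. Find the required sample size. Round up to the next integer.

n = (z_{α/2} + z_β)² · σ² / δ²
  = (1.960 + 1.036)² · 6² / 3.5²
  = 8.9760 · 36 / 12.25
  = 26.38
Design effect: 1.91 × 26.38 = 50.38.
Round up → n = 51.

n = 51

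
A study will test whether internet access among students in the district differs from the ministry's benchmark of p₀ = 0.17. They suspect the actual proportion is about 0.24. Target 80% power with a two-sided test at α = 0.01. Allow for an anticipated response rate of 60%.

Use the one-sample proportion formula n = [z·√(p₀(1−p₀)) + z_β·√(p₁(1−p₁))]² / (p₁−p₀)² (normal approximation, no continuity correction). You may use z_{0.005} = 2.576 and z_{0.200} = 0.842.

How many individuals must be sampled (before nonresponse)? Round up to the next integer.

n = [z_{α/2}·√(p₀q₀) + z_β·√(p₁q₁)]² / (p₁ − p₀)²
  = [2.576·√(0.17·0.83) + 0.842·√(0.24·0.76)]² / (0.07)²
  = [2.576·0.3756 + 0.842·0.4271]² / 0.0049
  = [1.3272]² / 0.0049
  = 359.50
Adjust for 60% response: 359.50 / 0.60 = 599.17.
Round up → n = 600.

n = 600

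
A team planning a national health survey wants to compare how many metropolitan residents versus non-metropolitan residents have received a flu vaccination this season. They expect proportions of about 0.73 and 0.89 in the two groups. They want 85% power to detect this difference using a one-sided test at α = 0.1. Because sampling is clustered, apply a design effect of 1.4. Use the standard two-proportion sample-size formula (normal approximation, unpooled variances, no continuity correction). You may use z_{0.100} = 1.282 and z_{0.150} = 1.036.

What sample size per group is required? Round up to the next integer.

n = (z_α + z_β)² · [p₁(1−p₁) + p₂(1−p₂)] / (p₁ − p₂)²
  = (1.282 + 1.036)² · (0.73·0.27 + 0.89·0.11) / (-0.16)²
  = (2.318)² · (0.1971 + 0.0979) / 0.0256
  = 5.3731 · 0.2950 / 0.0256
  = 61.92
Design effect: 1.4 × 61.92 = 86.68.
Round up → n = 87 per group.

n = 87 per group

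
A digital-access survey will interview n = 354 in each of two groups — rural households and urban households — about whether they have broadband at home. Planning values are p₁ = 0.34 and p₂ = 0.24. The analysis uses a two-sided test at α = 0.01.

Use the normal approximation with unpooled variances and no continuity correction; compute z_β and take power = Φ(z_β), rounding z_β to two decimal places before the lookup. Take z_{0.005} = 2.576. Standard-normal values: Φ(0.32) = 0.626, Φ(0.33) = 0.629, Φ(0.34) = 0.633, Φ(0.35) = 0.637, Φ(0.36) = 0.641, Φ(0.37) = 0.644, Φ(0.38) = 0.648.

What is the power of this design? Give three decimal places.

Power ≈ 0.644

z_β = |p₁−p₂|·√(n/[p₁q₁+p₂q₂]) − z_{α/2}
    = 0.10 · √(354/0.4068) − 2.576
    = 0.10 · 29.4993 − 2.576
    = 2.9499 − 2.576 = 0.3739 → 0.37
Power = Φ(0.37) = 0.644.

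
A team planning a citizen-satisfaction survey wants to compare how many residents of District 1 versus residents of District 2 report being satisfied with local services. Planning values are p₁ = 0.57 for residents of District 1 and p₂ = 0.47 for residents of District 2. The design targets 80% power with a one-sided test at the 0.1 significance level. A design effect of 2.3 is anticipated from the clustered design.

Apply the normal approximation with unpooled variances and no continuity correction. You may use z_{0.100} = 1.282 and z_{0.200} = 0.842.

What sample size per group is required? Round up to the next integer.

n = (z_α + z_β)² · [p₁(1−p₁) + p₂(1−p₂)] / (p₁ − p₂)²
  = (1.282 + 0.842)² · (0.57·0.43 + 0.47·0.53) / (0.10)²
  = (2.124)² · (0.2451 + 0.2491) / 0.0100
  = 4.5114 · 0.4942 / 0.0100
  = 222.95
Design effect: 2.3 × 222.95 = 512.79.
Round up → n = 513 per group.

n = 513 per group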